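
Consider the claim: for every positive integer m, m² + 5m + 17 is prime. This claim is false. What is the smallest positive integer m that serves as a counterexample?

Check each positive integer m in order until m² + 5m + 17 is not prime.
The first 7 eligible values, up to m = 7, all satisfy the conclusion.
m = 8: m² + 5m + 17 = 121 = 11 × 11, composite.

m = 8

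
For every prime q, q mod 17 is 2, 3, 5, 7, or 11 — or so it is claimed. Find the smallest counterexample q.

We need the least prime q for which the claim fails.
The first 5 eligible values, up to q = 11, all satisfy the conclusion.
q = 13: 13 mod 17 = 13 — not in {2, 3, 5, 7, 11}.

q = 13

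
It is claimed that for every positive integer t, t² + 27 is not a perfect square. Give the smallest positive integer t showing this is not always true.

Check each positive integer t in order until t² + 27 is a perfect square.
t = 1: 1² + 27 = 28, not a perfect square.
t = 2: 2² + 27 = 31, not a perfect square.
t = 3: 3² + 27 = 36 = 6², a perfect square.
Thus t = 3 disproves the claim, and no smaller t works.

t = 3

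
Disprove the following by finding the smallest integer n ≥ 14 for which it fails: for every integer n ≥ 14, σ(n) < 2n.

n = 18

For n = 14, 15, 16, 17 the conclusion holds.
n = 18: σ(18) = 39; 39 ≥ 36.
Thus n = 18 disproves the claim, and no smaller n works.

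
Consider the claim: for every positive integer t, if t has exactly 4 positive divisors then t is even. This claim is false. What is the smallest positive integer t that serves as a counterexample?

t = 15

Check each positive integer t in order until t has exactly 4 positive divisors but t is odd.
The first 4 eligible values, up to t = 14, all satisfy the conclusion.
t = 15: divisors of 15: 1, 3, 5, 15; 15 is odd.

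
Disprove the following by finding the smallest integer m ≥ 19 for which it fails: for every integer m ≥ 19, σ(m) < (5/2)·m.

We need the least integer m ≥ 19 for which the claim fails.
m = 19: σ(19) = 20; 20 < 95/2.
m = 20: σ(20) = 42; 42 < 50.
m = 21: σ(21) = 32; 32 < 105/2.
m = 22: σ(22) = 36; 36 < 55.
m = 23: σ(23) = 24; 24 < 115/2.
m = 24: σ(24) = 60; 60 ≥ 60.
Thus m = 24 disproves the claim, and no smaller m works.

m = 24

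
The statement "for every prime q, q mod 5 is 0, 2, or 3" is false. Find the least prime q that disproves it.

q = 11

The first 4 eligible values, up to q = 7, all satisfy the conclusion.
q = 11: 11 mod 5 = 1 — not in {0, 2, 3}.
Thus q = 11 disproves the claim, and no smaller q works.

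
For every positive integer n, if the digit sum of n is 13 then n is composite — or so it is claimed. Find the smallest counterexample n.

n = 49: digit sum 13; 49 is composite.
n = 58: digit sum 13; 58 is composite.
n = 67: digit sum 13; 67 is prime, not composite.

n = 67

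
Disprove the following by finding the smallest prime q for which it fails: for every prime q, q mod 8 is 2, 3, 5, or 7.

A counterexample is any prime q such that the claim fails; we check each in order.
The first 6 eligible values, up to q = 13, all satisfy the conclusion.
q = 17: 17 mod 8 = 1 — not in {2, 3, 5, 7}.

q = 17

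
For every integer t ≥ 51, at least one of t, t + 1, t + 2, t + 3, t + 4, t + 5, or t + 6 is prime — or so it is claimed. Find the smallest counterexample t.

t = 90

A counterexample is any integer t ≥ 51 such that t, t + 1, t + 2, t + 3, t + 4, t + 5, t + 6 are all composite; we check each in order.
For t = 51, 52, 53, 54, …, 87, 88, 89 the conclusion holds.
t = 90: 90 = 2 × 45; 91 = 7 × 13; 92 = 2 × 46; 93 = 3 × 31; 94 = 2 × 47; 95 = 5 × 19; 96 = 2 × 48 — all composite.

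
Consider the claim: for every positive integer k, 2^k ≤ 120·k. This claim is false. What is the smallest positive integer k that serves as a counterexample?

The first 10 eligible values, up to k = 10, all satisfy the conclusion.
k = 11: 2^k = 2048 and 120·k = 1320, so 2048 > 1320.
So k = 11 is the smallest counterexample.

k = 11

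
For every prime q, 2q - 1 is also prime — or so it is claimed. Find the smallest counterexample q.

q = 5

For q = 2, 3 the conclusion holds.
q = 5: 2q - 1 = 9 = 3 × 3, not prime.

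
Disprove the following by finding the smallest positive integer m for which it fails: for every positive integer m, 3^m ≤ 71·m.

Check each positive integer m in order until 3^m > 71·m.
For m = 1, 2, 3, 4, 5 the conclusion holds.
m = 6: 3^m = 729 and 71·m = 426, so 729 > 426.
Hence m = 6 is a counterexample.

m = 6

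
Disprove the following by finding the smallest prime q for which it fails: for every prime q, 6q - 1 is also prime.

q = 11

The first 4 eligible values, up to q = 7, all satisfy the conclusion.
q = 11: 6q - 1 = 65 = 5 × 13, not prime.
Thus q = 11 disproves the claim, and no smaller q works.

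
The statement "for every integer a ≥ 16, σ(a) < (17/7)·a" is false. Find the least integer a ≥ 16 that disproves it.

a = 24

A counterexample is any integer a ≥ 16 such that the claim fails; we check each in order.
a = 16: σ(16) = 31; 31 < 272/7.
a = 17: σ(17) = 18; 18 < 289/7.
a = 18: σ(18) = 39; 39 < 306/7.
a = 19: σ(19) = 20; 20 < 323/7.
a = 20: σ(20) = 42; 42 < 340/7.
a = 21: σ(21) = 32; 32 < 51.
a = 22: σ(22) = 36; 36 < 374/7.
a = 23: σ(23) = 24; 24 < 391/7.
a = 24: σ(24) = 60; 60 ≥ 408/7.
So a = 24 is the smallest counterexample.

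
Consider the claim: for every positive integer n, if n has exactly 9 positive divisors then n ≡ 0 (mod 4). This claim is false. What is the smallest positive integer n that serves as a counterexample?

n = 225

Check each positive integer n in order until n has exactly 9 positive divisors but the claim fails.
For n = 36, 100, 196 the conclusion holds.
n = 225: τ(225) = 9; 225 ≡ 1 (mod 4).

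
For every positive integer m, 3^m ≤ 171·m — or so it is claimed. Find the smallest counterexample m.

m = 7

Check each positive integer m in order until 3^m > 171·m.
m = 1: 3^m = 3 and 171·m = 171, so 3 ≤ 171.
m = 2: 3^m = 9 and 171·m = 342, so 9 ≤ 342.
m = 3: 3^m = 27 and 171·m = 513, so 27 ≤ 513.
m = 4: 3^m = 81 and 171·m = 684, so 81 ≤ 684.
m = 5: 3^m = 243 and 171·m = 855, so 243 ≤ 855.
m = 6: 3^m = 729 and 171·m = 1026, so 729 ≤ 1026.
m = 7: 3^m = 2187 and 171·m = 1197, so 2187 > 1197.
So m = 7 is the smallest counterexample.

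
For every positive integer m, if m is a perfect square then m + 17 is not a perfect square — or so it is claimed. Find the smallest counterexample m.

m = 64

Check each positive integer m in order until m is a perfect square but m + 17 is a perfect square.
For m = 1, 4, 9, 16, 25, 36, 49 the conclusion holds.
m = 64: 64 = 8² and 64 + 17 = 81 = 9².
Thus m = 64 disproves the claim, and no smaller m works.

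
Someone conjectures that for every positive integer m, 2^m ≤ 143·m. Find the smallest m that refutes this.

Check each positive integer m in order until 2^m > 143·m.
For m = 1, 2, 3, 4, 5, 6, 7, 8, 9, 10 the conclusion holds.
m = 11: 2^m = 2048 and 143·m = 1573, so 2048 > 1573.

m = 11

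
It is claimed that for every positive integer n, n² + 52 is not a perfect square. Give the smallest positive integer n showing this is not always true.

For n = 1, 2, 3, 4, …, 9, 10, 11 the conclusion holds.
n = 12: 12² + 52 = 196 = 14², a perfect square.

n = 12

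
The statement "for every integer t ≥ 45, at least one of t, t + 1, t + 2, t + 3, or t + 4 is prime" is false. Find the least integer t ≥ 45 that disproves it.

For t = 45, 46, 47 the conclusion holds.
t = 48: 48 = 2 × 24; 49 = 7 × 7; 50 = 2 × 25; 51 = 3 × 17; 52 = 2 × 26 — all composite.
Thus t = 48 disproves the claim, and no smaller t works.

t = 48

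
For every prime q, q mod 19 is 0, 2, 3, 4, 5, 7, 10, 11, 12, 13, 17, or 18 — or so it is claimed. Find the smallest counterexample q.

q = 47

We need the least prime q for which the claim fails.
For q = 2, 3, 5, 7, …, 37, 41, 43 the conclusion holds.
q = 47: 47 mod 19 = 9 — not in {0, 2, 3, 4, 5, 7, 10, 11, 12, 13, 17, 18}.
So q = 47 is the smallest counterexample.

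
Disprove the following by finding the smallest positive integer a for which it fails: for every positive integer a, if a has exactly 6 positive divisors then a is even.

a = 45

Check each positive integer a in order until a has exactly 6 positive divisors but a is odd.
a = 12: divisors of 12: 1, 2, 3, 4, 6, 12; 12 is even.
a = 18: divisors of 18: 1, 2, 3, 6, 9, 18; 18 is even.
a = 20: divisors of 20: 1, 2, 4, 5, 10, 20; 20 is even.
a = 28: divisors of 28: 1, 2, 4, 7, 14, 28; 28 is even.
a = 32: divisors of 32: 1, 2, 4, 8, 16, 32; 32 is even.
a = 44: divisors of 44: 1, 2, 4, 11, 22, 44; 44 is even.
a = 45: divisors of 45: 1, 3, 5, 9, 15, 45; 45 is odd.
So a = 45 is the smallest counterexample.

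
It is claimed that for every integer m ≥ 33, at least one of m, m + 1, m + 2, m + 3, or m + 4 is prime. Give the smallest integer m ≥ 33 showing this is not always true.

We need the least integer m ≥ 33 for which m, m + 1, m + 2, m + 3, m + 4 are all composite.
The first 15 eligible values, up to m = 47, all satisfy the conclusion.
m = 48: 48 = 2 × 24; 49 = 7 × 7; 50 = 2 × 25; 51 = 3 × 17; 52 = 2 × 26 — all composite.

m = 48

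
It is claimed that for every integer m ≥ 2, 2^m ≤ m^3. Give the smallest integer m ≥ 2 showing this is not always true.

m = 10

We need the least integer m ≥ 2 for which 2^m > m^3.
For m = 2, 3, 4, 5, 6, 7, 8, 9 the conclusion holds.
m = 10: 2^m = 1024 and m^3 = 1000, so 1024 > 1000.
Hence m = 10 is a counterexample.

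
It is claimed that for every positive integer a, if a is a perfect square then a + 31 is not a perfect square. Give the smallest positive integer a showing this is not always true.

a = 225

A counterexample is any positive integer a such that a is a perfect square but a + 31 is a perfect square; we check each in order.
For a = 1, 4, 9, 16, …, 144, 169, 196 the conclusion holds.
a = 225: 225 = 15² and 225 + 31 = 256 = 16².
So a = 225 is the smallest counterexample.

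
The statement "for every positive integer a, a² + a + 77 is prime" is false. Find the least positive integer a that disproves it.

a = 6

We need the least positive integer a for which a² + a + 77 is not prime.
a = 1: a² + a + 77 = 79, prime.
a = 2: a² + a + 77 = 83, prime.
a = 3: a² + a + 77 = 89, prime.
a = 4: a² + a + 77 = 97, prime.
a = 5: a² + a + 77 = 107, prime.
a = 6: a² + a + 77 = 119 = 7 × 17, composite.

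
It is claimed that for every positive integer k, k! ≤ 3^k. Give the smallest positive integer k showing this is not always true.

k = 7

For k = 1, 2, 3, 4, 5, 6 the conclusion holds.
k = 7: k! = 5040 and 3^k = 2187, so 5040 > 2187.
So k = 7 is the smallest counterexample.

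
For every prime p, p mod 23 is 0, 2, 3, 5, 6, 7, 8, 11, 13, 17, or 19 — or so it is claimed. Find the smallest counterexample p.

The first 11 eligible values, up to p = 31, all satisfy the conclusion.
p = 37: 37 mod 23 = 14 — not in {0, 2, 3, 5, 6, 7, 8, 11, 13, 17, 19}.

p = 37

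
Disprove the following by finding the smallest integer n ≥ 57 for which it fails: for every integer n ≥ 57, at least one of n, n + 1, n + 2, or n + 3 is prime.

n = 62

A counterexample is any integer n ≥ 57 such that n, n + 1, n + 2, n + 3 are all composite; we check each in order.
The first 5 eligible values, up to n = 61, all satisfy the conclusion.
n = 62: 62 = 2 × 31; 63 = 3 × 21; 64 = 2 × 32; 65 = 5 × 13 — all composite.
So n = 62 is the smallest counterexample.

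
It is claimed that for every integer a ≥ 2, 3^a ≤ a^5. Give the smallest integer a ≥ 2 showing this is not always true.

A counterexample is any integer a ≥ 2 such that 3^a > a^5; we check each in order.
For a = 2, 3, 4, 5, 6, 7, 8, 9, 10 the conclusion holds.
a = 11: 3^a = 177147 and a^5 = 161051, so 177147 > 161051.
So a = 11 is the smallest counterexample.

a = 11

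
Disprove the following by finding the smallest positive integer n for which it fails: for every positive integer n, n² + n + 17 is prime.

n = 16

Check each positive integer n in order until n² + n + 17 is not prime.
For n = 1, 2, 3, 4, …, 13, 14, 15 the conclusion holds.
n = 16: n² + n + 17 = 289 = 17 × 17, composite.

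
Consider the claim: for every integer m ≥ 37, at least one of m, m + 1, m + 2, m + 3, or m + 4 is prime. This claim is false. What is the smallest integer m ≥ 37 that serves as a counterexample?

m = 48

For m = 37, 38, 39, 40, …, 45, 46, 47 the conclusion holds.
m = 48: 48 = 2 × 24; 49 = 7 × 7; 50 = 2 × 25; 51 = 3 × 17; 52 = 2 × 26 — all composite.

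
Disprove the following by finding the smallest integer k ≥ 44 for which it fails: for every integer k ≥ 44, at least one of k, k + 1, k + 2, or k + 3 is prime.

k = 48

We need the least integer k ≥ 44 for which k, k + 1, k + 2, k + 3 are all composite.
k = 44: 47 is prime.
k = 45: 47 is prime.
k = 46: 47 is prime.
k = 47: 47 is prime.
k = 48: 48 = 2 × 24; 49 = 7 × 7; 50 = 2 × 25; 51 = 3 × 17 — all composite.
So k = 48 is the smallest counterexample.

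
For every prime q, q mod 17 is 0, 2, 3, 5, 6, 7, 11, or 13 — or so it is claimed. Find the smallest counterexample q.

Check each prime q in order until the claim fails.
For q = 2, 3, 5, 7, 11, 13, 17, 19, 23 the conclusion holds.
q = 29: 29 mod 17 = 12 — not in {0, 2, 3, 5, 6, 7, 11, 13}.
Thus q = 29 disproves the claim, and no smaller q works.

q = 29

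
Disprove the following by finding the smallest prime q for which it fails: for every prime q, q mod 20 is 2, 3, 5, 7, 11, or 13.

A counterexample is any prime q such that the claim fails; we check each in order.
The first 6 eligible values, up to q = 13, all satisfy the conclusion.
q = 17: 17 mod 20 = 17 — not in {2, 3, 5, 7, 11, 13}.

q = 17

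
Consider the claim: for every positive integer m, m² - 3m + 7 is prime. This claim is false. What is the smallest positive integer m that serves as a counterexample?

m = 6

A counterexample is any positive integer m such that m² - 3m + 7 is not prime; we check each in order.
For m = 1, 2, 3, 4, 5 the conclusion holds.
m = 6: m² - 3m + 7 = 25 = 5 × 5, composite.
So m = 6 is the smallest counterexample.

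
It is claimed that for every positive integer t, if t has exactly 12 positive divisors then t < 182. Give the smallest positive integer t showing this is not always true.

t = 198

Check each positive integer t in order until t has exactly 12 positive divisors but the claim fails.
For t = 60, 72, 84, 90, …, 150, 156, 160 the conclusion holds.
t = 198: τ(198) = 12; 198 ≥ 182.
Thus t = 198 disproves the claim, and no smaller t works.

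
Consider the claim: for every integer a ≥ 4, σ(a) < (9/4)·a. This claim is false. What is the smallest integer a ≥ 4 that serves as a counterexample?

a = 12

A counterexample is any integer a ≥ 4 such that the claim fails; we check each in order.
a = 4: σ(4) = 7; 7 < 9.
a = 5: σ(5) = 6; 6 < 45/4.
a = 6: σ(6) = 12; 12 < 27/2.
a = 7: σ(7) = 8; 8 < 63/4.
a = 8: σ(8) = 15; 15 < 18.
a = 9: σ(9) = 13; 13 < 81/4.
a = 10: σ(10) = 18; 18 < 45/2.
a = 11: σ(11) = 12; 12 < 99/4.
a = 12: σ(12) = 28; 28 ≥ 27.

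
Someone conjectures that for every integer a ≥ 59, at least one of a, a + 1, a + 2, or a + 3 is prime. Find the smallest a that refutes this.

We need the least integer a ≥ 59 for which a, a + 1, a + 2, a + 3 are all composite.
For a = 59, 60, 61 the conclusion holds.
a = 62: 62 = 2 × 31; 63 = 3 × 21; 64 = 2 × 32; 65 = 5 × 13 — all composite.
Thus a = 62 disproves the claim, and no smaller a works.

a = 62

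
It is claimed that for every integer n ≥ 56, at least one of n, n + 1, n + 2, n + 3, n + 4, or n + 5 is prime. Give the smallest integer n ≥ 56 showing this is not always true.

n = 90

We need the least integer n ≥ 56 for which n, n + 1, n + 2, n + 3, n + 4, n + 5 are all composite.
The first 34 eligible values, up to n = 89, all satisfy the conclusion.
n = 90: 90 = 2 × 45; 91 = 7 × 13; 92 = 2 × 46; 93 = 3 × 31; 94 = 2 × 47; 95 = 5 × 19 — all composite.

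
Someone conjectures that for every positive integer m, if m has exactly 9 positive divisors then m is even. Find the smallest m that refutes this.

m = 225

A counterexample is any positive integer m such that m has exactly 9 positive divisors but m is odd; we check each in order.
m = 36: divisors of 36: 9 divisors; 36 is even.
m = 100: divisors of 100: 9 divisors; 100 is even.
m = 196: divisors of 196: 9 divisors; 196 is even.
m = 225: divisors of 225: 9 divisors; 225 is odd.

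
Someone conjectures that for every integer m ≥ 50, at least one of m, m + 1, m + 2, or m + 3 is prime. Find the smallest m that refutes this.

For m = 50, 51, 52, 53 the conclusion holds.
m = 54: 54 = 2 × 27; 55 = 5 × 11; 56 = 2 × 28; 57 = 3 × 19 — all composite.
So m = 54 is the smallest counterexample.

m = 54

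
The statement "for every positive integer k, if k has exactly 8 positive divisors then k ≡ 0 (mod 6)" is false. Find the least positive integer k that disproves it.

For k = 24, 30 the conclusion holds.
k = 40: τ(40) = 8; 40 ≡ 4 (mod 6).

k = 40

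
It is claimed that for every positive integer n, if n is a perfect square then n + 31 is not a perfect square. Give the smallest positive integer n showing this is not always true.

n = 225

For n = 1, 4, 9, 16, …, 144, 169, 196 the conclusion holds.
n = 225: 225 = 15² and 225 + 31 = 256 = 16².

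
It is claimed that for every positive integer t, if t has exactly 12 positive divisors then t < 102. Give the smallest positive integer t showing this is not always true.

A counterexample is any positive integer t such that t has exactly 12 positive divisors but the claim fails; we check each in order.
t = 60: τ(60) = 12; 60 < 102.
t = 72: τ(72) = 12; 72 < 102.
t = 84: τ(84) = 12; 84 < 102.
t = 90: τ(90) = 12; 90 < 102.
t = 96: τ(96) = 12; 96 < 102.
t = 108: τ(108) = 12; 108 ≥ 102.
Thus t = 108 disproves the claim, and no smaller t works.

t = 108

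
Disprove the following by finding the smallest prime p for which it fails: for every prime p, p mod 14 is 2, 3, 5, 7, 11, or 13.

p = 23

A counterexample is any prime p such that the claim fails; we check each in order.
p = 2: 2 mod 14 = 2.
p = 3: 3 mod 14 = 3.
p = 5: 5 mod 14 = 5.
p = 7: 7 mod 14 = 7.
p = 11: 11 mod 14 = 11.
p = 13: 13 mod 14 = 13.
p = 17: 17 mod 14 = 3.
p = 19: 19 mod 14 = 5.
p = 23: 23 mod 14 = 9 — not in {2, 3, 5, 7, 11, 13}.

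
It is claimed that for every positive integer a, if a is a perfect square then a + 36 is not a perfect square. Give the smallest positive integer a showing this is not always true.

a = 64

The first 7 eligible values, up to a = 49, all satisfy the conclusion.
a = 64: 64 = 8² and 64 + 36 = 100 = 10².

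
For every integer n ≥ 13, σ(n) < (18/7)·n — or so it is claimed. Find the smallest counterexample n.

For n = 13, 14, 15, 16, …, 45, 46, 47 the conclusion holds.
n = 48: σ(48) = 124; 124 ≥ 864/7.
So n = 48 is the smallest counterexample.

n = 48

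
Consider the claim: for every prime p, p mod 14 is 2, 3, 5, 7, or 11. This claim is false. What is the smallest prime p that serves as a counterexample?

For p = 2, 3, 5, 7, 11 the conclusion holds.
p = 13: 13 mod 14 = 13 — not in {2, 3, 5, 7, 11}.
Hence p = 13 is a counterexample.

p = 13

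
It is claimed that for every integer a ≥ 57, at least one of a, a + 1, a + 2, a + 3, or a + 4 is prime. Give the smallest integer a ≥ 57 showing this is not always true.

a = 62

A counterexample is any integer a ≥ 57 such that a, a + 1, a + 2, a + 3, a + 4 are all composite; we check each in order.
The first 5 eligible values, up to a = 61, all satisfy the conclusion.
a = 62: 62 = 2 × 31; 63 = 3 × 21; 64 = 2 × 32; 65 = 5 × 13; 66 = 2 × 33 — all composite.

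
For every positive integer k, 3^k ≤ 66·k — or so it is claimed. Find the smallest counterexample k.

The first 5 eligible values, up to k = 5, all satisfy the conclusion.
k = 6: 3^k = 729 and 66·k = 396, so 729 > 396.
So k = 6 is the smallest counterexample.

k = 6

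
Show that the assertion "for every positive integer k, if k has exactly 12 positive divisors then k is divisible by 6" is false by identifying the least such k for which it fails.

k = 140

The first 8 eligible values, up to k = 132, all satisfy the conclusion.
k = 140: τ(140) = 12; 140 mod 6 = 2.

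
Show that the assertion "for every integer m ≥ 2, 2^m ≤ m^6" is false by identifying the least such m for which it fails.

Check each integer m ≥ 2 in order until 2^m > m^6.
For m = 2, 3, 4, 5, …, 27, 28, 29 the conclusion holds.
m = 30: 2^m = 1073741824 and m^6 = 729000000, so 1073741824 > 729000000.
Thus m = 30 disproves the claim, and no smaller m works.

m = 30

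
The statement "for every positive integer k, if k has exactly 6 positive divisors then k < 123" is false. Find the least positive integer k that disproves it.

A counterexample is any positive integer k such that k has exactly 6 positive divisors but the claim fails; we check each in order.
For k = 12, 18, 20, 28, …, 99, 116, 117 the conclusion holds.
k = 124: τ(124) = 6; 124 ≥ 123.
Thus k = 124 disproves the claim, and no smaller k works.

k = 124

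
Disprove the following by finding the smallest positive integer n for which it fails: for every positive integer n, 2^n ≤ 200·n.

n = 12

We need the least positive integer n for which 2^n > 200·n.
For n = 1, 2, 3, 4, …, 9, 10, 11 the conclusion holds.
n = 12: 2^n = 4096 and 200·n = 2400, so 4096 > 2400.
Hence n = 12 is a counterexample.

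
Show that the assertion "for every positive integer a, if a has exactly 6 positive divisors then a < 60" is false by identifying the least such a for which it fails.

a = 63

We need the least positive integer a for which a has exactly 6 positive divisors but the claim fails.
The first 9 eligible values, up to a = 52, all satisfy the conclusion.
a = 63: τ(63) = 6; 63 ≥ 60.
So a = 63 is the smallest counterexample.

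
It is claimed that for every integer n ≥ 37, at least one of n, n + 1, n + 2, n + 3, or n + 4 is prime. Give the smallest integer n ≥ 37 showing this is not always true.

For n = 37, 38, 39, 40, …, 45, 46, 47 the conclusion holds.
n = 48: 48 = 2 × 24; 49 = 7 × 7; 50 = 2 × 25; 51 = 3 × 17; 52 = 2 × 26 — all composite.

n = 48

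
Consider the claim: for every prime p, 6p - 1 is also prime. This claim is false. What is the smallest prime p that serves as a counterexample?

p = 11

p = 2: 6p - 1 = 11, prime.
p = 3: 6p - 1 = 17, prime.
p = 5: 6p - 1 = 29, prime.
p = 7: 6p - 1 = 41, prime.
p = 11: 6p - 1 = 65 = 5 × 13, not prime.
So p = 11 is the smallest counterexample.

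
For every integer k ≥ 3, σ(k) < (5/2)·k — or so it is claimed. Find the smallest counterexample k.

We need the least integer k ≥ 3 for which the claim fails.
For k = 3, 4, 5, 6, …, 21, 22, 23 the conclusion holds.
k = 24: σ(24) = 60; 60 ≥ 60.
Thus k = 24 disproves the claim, and no smaller k works.

k = 24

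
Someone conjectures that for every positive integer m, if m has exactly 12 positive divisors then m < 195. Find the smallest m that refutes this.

m = 198

Check each positive integer m in order until m has exactly 12 positive divisors but the claim fails.
The first 12 eligible values, up to m = 160, all satisfy the conclusion.
m = 198: τ(198) = 12; 198 ≥ 195.
Thus m = 198 disproves the claim, and no smaller m works.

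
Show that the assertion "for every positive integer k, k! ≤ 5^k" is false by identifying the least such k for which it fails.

k = 12

A counterexample is any positive integer k such that k! > 5^k; we check each in order.
For k = 1, 2, 3, 4, …, 9, 10, 11 the conclusion holds.
k = 12: k! = 479001600 and 5^k = 244140625, so 479001600 > 244140625.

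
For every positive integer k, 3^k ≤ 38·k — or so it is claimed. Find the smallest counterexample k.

k = 5

For k = 1, 2, 3, 4 the conclusion holds.
k = 5: 3^k = 243 and 38·k = 190, so 243 > 190.
Thus k = 5 disproves the claim, and no smaller k works.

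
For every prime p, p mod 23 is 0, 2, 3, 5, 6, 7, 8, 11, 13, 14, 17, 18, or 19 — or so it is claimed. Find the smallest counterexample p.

A counterexample is any prime p such that the claim fails; we check each in order.
For p = 2, 3, 5, 7, …, 31, 37, 41 the conclusion holds.
p = 43: 43 mod 23 = 20 — not in {0, 2, 3, 5, 6, 7, 8, 11, 13, 14, 17, 18, 19}.
Hence p = 43 is a counterexample.

p = 43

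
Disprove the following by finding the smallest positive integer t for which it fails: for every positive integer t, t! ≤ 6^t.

A counterexample is any positive integer t such that t! > 6^t; we check each in order.
The first 13 eligible values, up to t = 13, all satisfy the conclusion.
t = 14: t! = 87178291200 and 6^t = 78364164096, so 87178291200 > 78364164096.
Hence t = 14 is a counterexample.

t = 14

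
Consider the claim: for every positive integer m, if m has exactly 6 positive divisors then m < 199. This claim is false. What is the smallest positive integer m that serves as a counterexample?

m = 207

For m = 12, 18, 20, 28, …, 172, 175, 188 the conclusion holds.
m = 207: τ(207) = 6; 207 ≥ 199.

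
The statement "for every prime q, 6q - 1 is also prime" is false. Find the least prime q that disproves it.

Check each prime q in order until 6q - 1 is not prime.
q = 2: 6q - 1 = 11, prime.
q = 3: 6q - 1 = 17, prime.
q = 5: 6q - 1 = 29, prime.
q = 7: 6q - 1 = 41, prime.
q = 11: 6q - 1 = 65 = 5 × 13, not prime.
So q = 11 is the smallest counterexample.

q = 11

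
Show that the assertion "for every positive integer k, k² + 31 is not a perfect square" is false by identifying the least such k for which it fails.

We need the least positive integer k for which k² + 31 is a perfect square.
For k = 1, 2, 3, 4, …, 12, 13, 14 the conclusion holds.
k = 15: 15² + 31 = 256 = 16², a perfect square.

k = 15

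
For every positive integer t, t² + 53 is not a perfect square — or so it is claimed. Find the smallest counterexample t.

t = 26

For t = 1, 2, 3, 4, …, 23, 24, 25 the conclusion holds.
t = 26: 26² + 53 = 729 = 27², a perfect square.
Thus t = 26 disproves the claim, and no smaller t works.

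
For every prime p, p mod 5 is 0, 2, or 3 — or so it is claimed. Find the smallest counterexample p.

p = 11

For p = 2, 3, 5, 7 the conclusion holds.
p = 11: 11 mod 5 = 1 — not in {0, 2, 3}.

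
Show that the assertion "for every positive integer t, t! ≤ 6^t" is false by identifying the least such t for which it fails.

A counterexample is any positive integer t such that t! > 6^t; we check each in order.
The first 13 eligible values, up to t = 13, all satisfy the conclusion.
t = 14: t! = 87178291200 and 6^t = 78364164096, so 87178291200 > 78364164096.
Hence t = 14 is a counterexample.

t = 14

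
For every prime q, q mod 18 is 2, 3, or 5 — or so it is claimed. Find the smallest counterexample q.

We need the least prime q for which the claim fails.
For q = 2, 3, 5 the conclusion holds.
q = 7: 7 mod 18 = 7 — not in {2, 3, 5}.
Hence q = 7 is a counterexample.

q = 7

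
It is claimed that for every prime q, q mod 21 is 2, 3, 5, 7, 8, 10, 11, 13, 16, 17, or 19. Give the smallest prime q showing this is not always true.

Check each prime q in order until the claim fails.
For q = 2, 3, 5, 7, …, 29, 31, 37 the conclusion holds.
q = 41: 41 mod 21 = 20 — not in {2, 3, 5, 7, 8, 10, 11, 13, 16, 17, 19}.

q = 41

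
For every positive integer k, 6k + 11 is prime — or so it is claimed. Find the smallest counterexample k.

k = 4

A counterexample is any positive integer k such that 6k + 11 is not prime; we check each in order.
For k = 1, 2, 3 the conclusion holds.
k = 4: 6k + 11 = 35 = 5 × 7, composite.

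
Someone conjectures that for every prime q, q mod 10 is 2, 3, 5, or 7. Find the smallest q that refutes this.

A counterexample is any prime q such that the claim fails; we check each in order.
The first 4 eligible values, up to q = 7, all satisfy the conclusion.
q = 11: 11 mod 10 = 1 — not in {2, 3, 5, 7}.
Thus q = 11 disproves the claim, and no smaller q works.

q = 11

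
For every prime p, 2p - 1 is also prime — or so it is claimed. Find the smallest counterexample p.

A counterexample is any prime p such that 2p - 1 is not prime; we check each in order.
p = 2: 2p - 1 = 3, prime.
p = 3: 2p - 1 = 5, prime.
p = 5: 2p - 1 = 9 = 3 × 3, not prime.
So p = 5 is the smallest counterexample.

p = 5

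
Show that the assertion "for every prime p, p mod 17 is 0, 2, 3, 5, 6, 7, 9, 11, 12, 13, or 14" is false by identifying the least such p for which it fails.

p = 59

For p = 2, 3, 5, 7, …, 43, 47, 53 the conclusion holds.
p = 59: 59 mod 17 = 8 — not in {0, 2, 3, 5, 6, 7, 9, 11, 12, 13, 14}.
So p = 59 is the smallest counterexample.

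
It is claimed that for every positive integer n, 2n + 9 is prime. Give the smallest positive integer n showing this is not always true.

n = 3

Check each positive integer n in order until 2n + 9 is not prime.
n = 1: 2n + 9 = 11, prime.
n = 2: 2n + 9 = 13, prime.
n = 3: 2n + 9 = 15 = 3 × 5, composite.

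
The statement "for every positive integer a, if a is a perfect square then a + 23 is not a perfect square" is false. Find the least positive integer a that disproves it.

a = 121

We need the least positive integer a for which a is a perfect square but a + 23 is a perfect square.
The first 10 eligible values, up to a = 100, all satisfy the conclusion.
a = 121: 121 = 11² and 121 + 23 = 144 = 12².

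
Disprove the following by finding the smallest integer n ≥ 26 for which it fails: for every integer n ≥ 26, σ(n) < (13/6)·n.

n = 30

We need the least integer n ≥ 26 for which the claim fails.
The first 4 eligible values, up to n = 29, all satisfy the conclusion.
n = 30: σ(30) = 72; 72 ≥ 65.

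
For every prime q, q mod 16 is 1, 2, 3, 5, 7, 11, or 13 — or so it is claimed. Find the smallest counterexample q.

For q = 2, 3, 5, 7, 11, 13, 17, 19, 23, 29 the conclusion holds.
q = 31: 31 mod 16 = 15 — not in {1, 2, 3, 5, 7, 11, 13}.
Thus q = 31 disproves the claim, and no smaller q works.

q = 31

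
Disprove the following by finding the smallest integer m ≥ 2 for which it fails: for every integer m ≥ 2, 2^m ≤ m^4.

Check each integer m ≥ 2 in order until 2^m > m^4.
For m = 2, 3, 4, 5, …, 14, 15, 16 the conclusion holds.
m = 17: 2^m = 131072 and m^4 = 83521, so 131072 > 83521.
So m = 17 is the smallest counterexample.

m = 17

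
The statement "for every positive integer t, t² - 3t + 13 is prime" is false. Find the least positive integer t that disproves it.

A counterexample is any positive integer t such that t² - 3t + 13 is not prime; we check each in order.
For t = 1, 2, 3, 4, …, 9, 10, 11 the conclusion holds.
t = 12: t² - 3t + 13 = 121 = 11 × 11, composite.

t = 12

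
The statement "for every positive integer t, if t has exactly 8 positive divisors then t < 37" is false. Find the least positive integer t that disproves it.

t = 40

For t = 24, 30 the conclusion holds.
t = 40: τ(40) = 8; 40 ≥ 37.
Hence t = 40 is a counterexample.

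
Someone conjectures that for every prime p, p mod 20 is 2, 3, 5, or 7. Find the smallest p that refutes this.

For p = 2, 3, 5, 7 the conclusion holds.
p = 11: 11 mod 20 = 11 — not in {2, 3, 5, 7}.
Hence p = 11 is a counterexample.

p = 11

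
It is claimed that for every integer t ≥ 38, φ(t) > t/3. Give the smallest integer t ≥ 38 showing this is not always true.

t = 42

t = 38: φ(38) = 18 and 38/3 = 38/3, so φ(38) > 38/3.
t = 39: φ(39) = 24 and 39/3 = 13, so φ(39) > 39/3.
t = 40: φ(40) = 16 and 40/3 = 40/3, so φ(40) > 40/3.
t = 41: φ(41) = 40 and 41/3 = 41/3, so φ(41) > 41/3.
t = 42: φ(42) = 12 and 42/3 = 14, so φ(42) ≤ 42/3.
Thus t = 42 disproves the claim, and no smaller t works.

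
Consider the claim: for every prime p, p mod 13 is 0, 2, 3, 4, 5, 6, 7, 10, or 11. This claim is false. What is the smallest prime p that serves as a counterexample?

p = 47

For p = 2, 3, 5, 7, …, 37, 41, 43 the conclusion holds.
p = 47: 47 mod 13 = 8 — not in {0, 2, 3, 4, 5, 6, 7, 10, 11}.
Thus p = 47 disproves the claim, and no smaller p works.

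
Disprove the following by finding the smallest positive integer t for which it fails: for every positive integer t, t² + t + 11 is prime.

t = 10

For t = 1, 2, 3, 4, 5, 6, 7, 8, 9 the conclusion holds.
t = 10: t² + t + 11 = 121 = 11 × 11, composite.
So t = 10 is the smallest counterexample.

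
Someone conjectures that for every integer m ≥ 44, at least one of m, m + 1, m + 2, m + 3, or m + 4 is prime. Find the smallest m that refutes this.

m = 48

A counterexample is any integer m ≥ 44 such that m, m + 1, m + 2, m + 3, m + 4 are all composite; we check each in order.
For m = 44, 45, 46, 47 the conclusion holds.
m = 48: 48 = 2 × 24; 49 = 7 × 7; 50 = 2 × 25; 51 = 3 × 17; 52 = 2 × 26 — all composite.
Thus m = 48 disproves the claim, and no smaller m works.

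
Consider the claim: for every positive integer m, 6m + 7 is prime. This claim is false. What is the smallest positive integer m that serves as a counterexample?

We need the least positive integer m for which 6m + 7 is not prime.
m = 1: 6m + 7 = 13, prime.
m = 2: 6m + 7 = 19, prime.
m = 3: 6m + 7 = 25 = 5 × 5, composite.
Thus m = 3 disproves the claim, and no smaller m works.

m = 3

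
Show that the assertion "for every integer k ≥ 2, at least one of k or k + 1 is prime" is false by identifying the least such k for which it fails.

Check each integer k ≥ 2 in order until k, k + 1 are both composite.
For k = 2, 3, 4, 5, 6, 7 the conclusion holds.
k = 8: 8 = 2 × 4; 9 = 3 × 3 — both composite.
Hence k = 8 is a counterexample.

k = 8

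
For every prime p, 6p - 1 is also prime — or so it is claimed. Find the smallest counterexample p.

p = 2: 6p - 1 = 11, prime.
p = 3: 6p - 1 = 17, prime.
p = 5: 6p - 1 = 29, prime.
p = 7: 6p - 1 = 41, prime.
p = 11: 6p - 1 = 65 = 5 × 13, not prime.

p = 11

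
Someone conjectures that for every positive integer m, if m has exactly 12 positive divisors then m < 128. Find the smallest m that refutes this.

m = 132

For m = 60, 72, 84, 90, 96, 108, 126 the conclusion holds.
m = 132: τ(132) = 12; 132 ≥ 128.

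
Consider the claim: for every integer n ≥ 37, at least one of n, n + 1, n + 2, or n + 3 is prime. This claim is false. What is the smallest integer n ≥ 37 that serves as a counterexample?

We need the least integer n ≥ 37 for which n, n + 1, n + 2, n + 3 are all composite.
For n = 37, 38, 39, 40, …, 45, 46, 47 the conclusion holds.
n = 48: 48 = 2 × 24; 49 = 7 × 7; 50 = 2 × 25; 51 = 3 × 17 — all composite.
Thus n = 48 disproves the claim, and no smaller n works.

n = 48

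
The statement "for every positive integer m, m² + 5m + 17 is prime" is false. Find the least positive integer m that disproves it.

m = 8

The first 7 eligible values, up to m = 7, all satisfy the conclusion.
m = 8: m² + 5m + 17 = 121 = 11 × 11, composite.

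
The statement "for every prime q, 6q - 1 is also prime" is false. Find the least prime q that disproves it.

q = 11

The first 4 eligible values, up to q = 7, all satisfy the conclusion.
q = 11: 6q - 1 = 65 = 5 × 13, not prime.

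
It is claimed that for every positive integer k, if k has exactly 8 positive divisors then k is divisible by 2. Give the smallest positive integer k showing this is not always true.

k = 105

Check each positive integer k in order until k has exactly 8 positive divisors but k is not divisible by 2.
For k = 24, 30, 40, 42, …, 88, 102, 104 the conclusion holds.
k = 105: τ(105) = 8; 105 mod 2 = 1.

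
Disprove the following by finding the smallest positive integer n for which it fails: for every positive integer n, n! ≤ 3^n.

n = 1: n! = 1 and 3^n = 3, so 1 ≤ 3.
n = 2: n! = 2 and 3^n = 9, so 2 ≤ 9.
n = 3: n! = 6 and 3^n = 27, so 6 ≤ 27.
n = 4: n! = 24 and 3^n = 81, so 24 ≤ 81.
n = 5: n! = 120 and 3^n = 243, so 120 ≤ 243.
n = 6: n! = 720 and 3^n = 729, so 720 ≤ 729.
n = 7: n! = 5040 and 3^n = 2187, so 5040 > 2187.

n = 7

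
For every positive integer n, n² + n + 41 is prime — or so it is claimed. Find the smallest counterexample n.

n = 40

For n = 1, 2, 3, 4, …, 37, 38, 39 the conclusion holds.
n = 40: n² + n + 41 = 1681 = 41 × 41, composite.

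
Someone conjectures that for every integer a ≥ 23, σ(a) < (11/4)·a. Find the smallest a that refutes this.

a = 60

For a = 23, 24, 25, 26, …, 57, 58, 59 the conclusion holds.
a = 60: σ(60) = 168; 168 ≥ 165.
Thus a = 60 disproves the claim, and no smaller a works.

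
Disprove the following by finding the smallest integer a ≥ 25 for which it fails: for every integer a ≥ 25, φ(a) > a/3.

a = 30

A counterexample is any integer a ≥ 25 such that the claim fails; we check each in order.
a = 25: φ(25) = 20 and 25/3 = 25/3, so φ(25) > 25/3.
a = 26: φ(26) = 12 and 26/3 = 26/3, so φ(26) > 26/3.
a = 27: φ(27) = 18 and 27/3 = 9, so φ(27) > 27/3.
a = 28: φ(28) = 12 and 28/3 = 28/3, so φ(28) > 28/3.
a = 29: φ(29) = 28 and 29/3 = 29/3, so φ(29) > 29/3.
a = 30: φ(30) = 8 and 30/3 = 10, so φ(30) ≤ 30/3.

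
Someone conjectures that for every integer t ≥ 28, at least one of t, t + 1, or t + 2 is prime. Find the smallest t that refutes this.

We need the least integer t ≥ 28 for which t, t + 1, t + 2 are all composite.
For t = 28, 29, 30, 31 the conclusion holds.
t = 32: 32 = 2 × 16; 33 = 3 × 11; 34 = 2 × 17 — all composite.
So t = 32 is the smallest counterexample.

t = 32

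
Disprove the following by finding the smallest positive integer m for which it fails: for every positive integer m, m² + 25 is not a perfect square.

m = 12

We need the least positive integer m for which m² + 25 is a perfect square.
For m = 1, 2, 3, 4, …, 9, 10, 11 the conclusion holds.
m = 12: 12² + 25 = 169 = 13², a perfect square.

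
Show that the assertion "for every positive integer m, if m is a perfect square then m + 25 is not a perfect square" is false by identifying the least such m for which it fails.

We need the least positive integer m for which m is a perfect square but m + 25 is a perfect square.
The first 11 eligible values, up to m = 121, all satisfy the conclusion.
m = 144: 144 = 12² and 144 + 25 = 169 = 13².
Hence m = 144 is a counterexample.

m = 144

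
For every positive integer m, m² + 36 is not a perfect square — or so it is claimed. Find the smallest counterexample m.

The first 7 eligible values, up to m = 7, all satisfy the conclusion.
m = 8: 8² + 36 = 100 = 10², a perfect square.
Hence m = 8 is a counterexample.

m = 8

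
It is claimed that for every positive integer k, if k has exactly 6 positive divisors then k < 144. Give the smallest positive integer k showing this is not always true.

k = 147

We need the least positive integer k for which k has exactly 6 positive divisors but the claim fails.
For k = 12, 18, 20, 28, …, 116, 117, 124 the conclusion holds.
k = 147: τ(147) = 6; 147 ≥ 144.
Hence k = 147 is a counterexample.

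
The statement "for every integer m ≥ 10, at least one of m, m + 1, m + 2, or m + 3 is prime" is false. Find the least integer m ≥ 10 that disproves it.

m = 24

We need the least integer m ≥ 10 for which m, m + 1, m + 2, m + 3 are all composite.
For m = 10, 11, 12, 13, …, 21, 22, 23 the conclusion holds.
m = 24: 24 = 2 × 12; 25 = 5 × 5; 26 = 2 × 13; 27 = 3 × 9 — all composite.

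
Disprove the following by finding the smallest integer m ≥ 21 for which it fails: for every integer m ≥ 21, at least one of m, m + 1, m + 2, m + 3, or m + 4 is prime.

We need the least integer m ≥ 21 for which m, m + 1, m + 2, m + 3, m + 4 are all composite.
For m = 21, 22, 23 the conclusion holds.
m = 24: 24 = 2 × 12; 25 = 5 × 5; 26 = 2 × 13; 27 = 3 × 9; 28 = 2 × 14 — all composite.
Hence m = 24 is a counterexample.

m = 24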